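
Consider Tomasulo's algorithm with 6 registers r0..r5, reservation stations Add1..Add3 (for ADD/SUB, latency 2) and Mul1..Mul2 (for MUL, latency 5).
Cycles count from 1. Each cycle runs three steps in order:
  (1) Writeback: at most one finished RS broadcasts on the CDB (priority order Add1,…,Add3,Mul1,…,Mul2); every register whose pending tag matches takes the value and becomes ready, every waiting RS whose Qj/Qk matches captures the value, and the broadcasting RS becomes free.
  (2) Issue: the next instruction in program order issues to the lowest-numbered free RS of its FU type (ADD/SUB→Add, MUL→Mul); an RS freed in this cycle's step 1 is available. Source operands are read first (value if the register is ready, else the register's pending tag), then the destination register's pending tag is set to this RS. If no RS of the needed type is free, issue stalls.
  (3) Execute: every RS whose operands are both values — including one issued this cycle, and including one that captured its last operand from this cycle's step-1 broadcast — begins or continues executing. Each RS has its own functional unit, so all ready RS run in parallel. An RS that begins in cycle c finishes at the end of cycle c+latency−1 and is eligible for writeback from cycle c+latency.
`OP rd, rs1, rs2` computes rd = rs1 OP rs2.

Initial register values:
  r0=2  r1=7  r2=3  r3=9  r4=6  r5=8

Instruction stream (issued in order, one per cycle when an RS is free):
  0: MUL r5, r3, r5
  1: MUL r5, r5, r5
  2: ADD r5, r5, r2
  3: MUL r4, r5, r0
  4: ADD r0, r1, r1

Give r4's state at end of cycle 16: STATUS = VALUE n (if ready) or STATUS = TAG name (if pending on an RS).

STATUS = TAG Mul1

cycle 1: issue MUL r5<-Mul1 // r0:2,r1:7,r2:3,r3:9,r4:6,r5:Mul1
cycle 2: issue MUL r5<-Mul2 // r0:2,r1:7,r2:3,r3:9,r4:6,r5:Mul2
cycle 3: issue ADD r5<-Add1 // r0:2,r1:7,r2:3,r3:9,r4:6,r5:Add1
cycle 4: stall // r0:2,r1:7,r2:3,r3:9,r4:6,r5:Add1
cycle 5: stall // r0:2,r1:7,r2:3,r3:9,r4:6,r5:Add1
cycle 6: CDB Mul1=72; issue MUL r4<-Mul1 // r0:2,r1:7,r2:3,r3:9,r4:Mul1,r5:Add1
cycle 7: issue ADD r0<-Add2 // r0:Add2,r1:7,r2:3,r3:9,r4:Mul1,r5:Add1
cycle 8: - // r0:Add2,r1:7,r2:3,r3:9,r4:Mul1,r5:Add1
cycle 9: CDB Add2=14 // r0:14,r1:7,r2:3,r3:9,r4:Mul1,r5:Add1
cycle 10: - // r0:14,r1:7,r2:3,r3:9,r4:Mul1,r5:Add1
cycle 11: CDB Mul2=5184 // r0:14,r1:7,r2:3,r3:9,r4:Mul1,r5:Add1
cycle 12: - // r0:14,r1:7,r2:3,r3:9,r4:Mul1,r5:Add1
cycle 13: CDB Add1=5187 // r0:14,r1:7,r2:3,r3:9,r4:Mul1,r5:5187
cycle 14: - // r0:14,r1:7,r2:3,r3:9,r4:Mul1,r5:5187
cycle 15: - // r0:14,r1:7,r2:3,r3:9,r4:Mul1,r5:5187
cycle 16: - // r0:14,r1:7,r2:3,r3:9,r4:Mul1,r5:5187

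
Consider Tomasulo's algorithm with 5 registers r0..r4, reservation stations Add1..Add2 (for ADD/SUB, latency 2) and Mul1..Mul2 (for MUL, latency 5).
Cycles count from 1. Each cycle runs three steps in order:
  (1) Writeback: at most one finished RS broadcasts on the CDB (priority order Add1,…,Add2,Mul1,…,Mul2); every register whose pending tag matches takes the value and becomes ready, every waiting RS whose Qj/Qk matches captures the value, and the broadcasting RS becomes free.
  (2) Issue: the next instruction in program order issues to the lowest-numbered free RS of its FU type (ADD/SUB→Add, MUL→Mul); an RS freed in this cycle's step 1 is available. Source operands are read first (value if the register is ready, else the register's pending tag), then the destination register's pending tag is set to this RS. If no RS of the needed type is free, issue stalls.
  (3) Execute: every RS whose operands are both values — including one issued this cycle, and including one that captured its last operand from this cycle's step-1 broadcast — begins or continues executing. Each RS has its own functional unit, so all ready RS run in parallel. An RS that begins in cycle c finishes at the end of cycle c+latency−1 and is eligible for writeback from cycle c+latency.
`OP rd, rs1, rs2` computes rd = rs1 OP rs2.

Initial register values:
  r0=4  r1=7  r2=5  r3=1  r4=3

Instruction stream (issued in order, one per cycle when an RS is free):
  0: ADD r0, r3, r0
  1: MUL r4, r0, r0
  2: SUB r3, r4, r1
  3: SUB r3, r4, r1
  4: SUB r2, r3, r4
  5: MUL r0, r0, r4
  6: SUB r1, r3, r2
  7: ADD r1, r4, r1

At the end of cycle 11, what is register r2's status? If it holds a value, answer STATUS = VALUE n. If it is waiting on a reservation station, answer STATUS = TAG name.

  c1: issue ADD r0<-Add1  regs: r0:Add1,r1:7,r2:5,r3:1,r4:3
  c2: issue MUL r4<-Mul1  regs: r0:Add1,r1:7,r2:5,r3:1,r4:Mul1
  c3: CDB Add1=5; issue SUB r3<-Add1  regs: r0:5,r1:7,r2:5,r3:Add1,r4:Mul1
  c4: issue SUB r3<-Add2  regs: r0:5,r1:7,r2:5,r3:Add2,r4:Mul1
  c5: stall  regs: r0:5,r1:7,r2:5,r3:Add2,r4:Mul1
  c6: stall  regs: r0:5,r1:7,r2:5,r3:Add2,r4:Mul1
  c7: stall  regs: r0:5,r1:7,r2:5,r3:Add2,r4:Mul1
  c8: CDB Mul1=25; stall  regs: r0:5,r1:7,r2:5,r3:Add2,r4:25
  c9: stall  regs: r0:5,r1:7,r2:5,r3:Add2,r4:25
  c10: CDB Add1=18; issue SUB r2<-Add1  regs: r0:5,r1:7,r2:Add1,r3:Add2,r4:25
  c11: CDB Add2=18; issue MUL r0<-Mul1  regs: r0:Mul1,r1:7,r2:Add1,r3:18,r4:25

STATUS = TAG Add1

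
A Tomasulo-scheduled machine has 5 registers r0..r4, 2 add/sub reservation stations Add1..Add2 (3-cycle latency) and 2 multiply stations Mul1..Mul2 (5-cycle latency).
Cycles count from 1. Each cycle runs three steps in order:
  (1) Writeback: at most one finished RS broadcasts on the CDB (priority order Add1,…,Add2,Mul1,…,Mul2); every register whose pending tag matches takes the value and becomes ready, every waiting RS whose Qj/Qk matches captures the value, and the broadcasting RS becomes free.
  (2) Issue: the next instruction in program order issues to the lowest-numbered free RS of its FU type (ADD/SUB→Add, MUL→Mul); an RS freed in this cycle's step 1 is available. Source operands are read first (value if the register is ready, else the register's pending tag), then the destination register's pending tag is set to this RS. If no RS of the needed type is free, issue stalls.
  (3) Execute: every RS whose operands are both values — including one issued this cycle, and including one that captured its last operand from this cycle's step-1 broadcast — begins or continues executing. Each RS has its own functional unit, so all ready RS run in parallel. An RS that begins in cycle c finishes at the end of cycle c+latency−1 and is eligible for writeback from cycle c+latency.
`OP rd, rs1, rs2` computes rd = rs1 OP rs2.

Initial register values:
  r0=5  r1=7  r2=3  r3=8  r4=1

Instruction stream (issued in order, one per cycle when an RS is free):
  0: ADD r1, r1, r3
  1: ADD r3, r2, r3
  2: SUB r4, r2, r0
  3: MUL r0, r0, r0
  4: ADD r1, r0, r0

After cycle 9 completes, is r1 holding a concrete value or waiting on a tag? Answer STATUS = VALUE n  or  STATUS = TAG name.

STATUS = TAG Add2

cycle 1: issue ADD r1<-Add1 // r0:5,r1:Add1,r2:3,r3:8,r4:1
cycle 2: issue ADD r3<-Add2 // r0:5,r1:Add1,r2:3,r3:Add2,r4:1
cycle 3: stall // r0:5,r1:Add1,r2:3,r3:Add2,r4:1
cycle 4: CDB Add1=15; issue SUB r4<-Add1 // r0:5,r1:15,r2:3,r3:Add2,r4:Add1
cycle 5: CDB Add2=11; issue MUL r0<-Mul1 // r0:Mul1,r1:15,r2:3,r3:11,r4:Add1
cycle 6: issue ADD r1<-Add2 // r0:Mul1,r1:Add2,r2:3,r3:11,r4:Add1
cycle 7: CDB Add1=-2 // r0:Mul1,r1:Add2,r2:3,r3:11,r4:-2
cycle 8: - // r0:Mul1,r1:Add2,r2:3,r3:11,r4:-2
cycle 9: - // r0:Mul1,r1:Add2,r2:3,r3:11,r4:-2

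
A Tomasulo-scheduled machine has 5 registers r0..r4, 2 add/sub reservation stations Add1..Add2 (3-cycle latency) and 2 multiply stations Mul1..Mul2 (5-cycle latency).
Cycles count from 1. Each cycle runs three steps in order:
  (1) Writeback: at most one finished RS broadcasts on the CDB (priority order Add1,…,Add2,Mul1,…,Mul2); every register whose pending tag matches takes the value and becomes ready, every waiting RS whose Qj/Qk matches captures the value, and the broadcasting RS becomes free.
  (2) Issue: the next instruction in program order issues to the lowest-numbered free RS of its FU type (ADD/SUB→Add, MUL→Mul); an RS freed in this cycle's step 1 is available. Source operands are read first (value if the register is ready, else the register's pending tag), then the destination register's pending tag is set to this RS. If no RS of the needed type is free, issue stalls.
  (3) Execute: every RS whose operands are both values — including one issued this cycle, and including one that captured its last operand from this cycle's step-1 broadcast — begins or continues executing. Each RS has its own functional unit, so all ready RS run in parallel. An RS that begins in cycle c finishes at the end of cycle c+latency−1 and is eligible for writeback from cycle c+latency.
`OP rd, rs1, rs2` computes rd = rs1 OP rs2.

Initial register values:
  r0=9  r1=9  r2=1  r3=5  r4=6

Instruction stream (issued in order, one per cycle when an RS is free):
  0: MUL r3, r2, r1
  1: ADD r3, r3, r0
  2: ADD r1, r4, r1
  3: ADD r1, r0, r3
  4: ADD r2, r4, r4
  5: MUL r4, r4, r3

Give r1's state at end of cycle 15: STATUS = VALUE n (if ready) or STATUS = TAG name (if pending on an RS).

c1: issue MUL r3<-Mul1 | r0:9,r1:9,r2:1,r3:Mul1,r4:6
c2: issue ADD r3<-Add1 | r0:9,r1:9,r2:1,r3:Add1,r4:6
c3: issue ADD r1<-Add2 | r0:9,r1:Add2,r2:1,r3:Add1,r4:6
c4: stall | r0:9,r1:Add2,r2:1,r3:Add1,r4:6
c5: stall | r0:9,r1:Add2,r2:1,r3:Add1,r4:6
c6: CDB Add2=15; issue ADD r1<-Add2 | r0:9,r1:Add2,r2:1,r3:Add1,r4:6
c7: CDB Mul1=9; stall | r0:9,r1:Add2,r2:1,r3:Add1,r4:6
c8: stall | r0:9,r1:Add2,r2:1,r3:Add1,r4:6
c9: stall | r0:9,r1:Add2,r2:1,r3:Add1,r4:6
c10: CDB Add1=18; issue ADD r2<-Add1 | r0:9,r1:Add2,r2:Add1,r3:18,r4:6
c11: issue MUL r4<-Mul1 | r0:9,r1:Add2,r2:Add1,r3:18,r4:Mul1
c12: - | r0:9,r1:Add2,r2:Add1,r3:18,r4:Mul1
c13: CDB Add1=12 | r0:9,r1:Add2,r2:12,r3:18,r4:Mul1
c14: CDB Add2=27 | r0:9,r1:27,r2:12,r3:18,r4:Mul1
c15: - | r0:9,r1:27,r2:12,r3:18,r4:Mul1

STATUS = VALUE 27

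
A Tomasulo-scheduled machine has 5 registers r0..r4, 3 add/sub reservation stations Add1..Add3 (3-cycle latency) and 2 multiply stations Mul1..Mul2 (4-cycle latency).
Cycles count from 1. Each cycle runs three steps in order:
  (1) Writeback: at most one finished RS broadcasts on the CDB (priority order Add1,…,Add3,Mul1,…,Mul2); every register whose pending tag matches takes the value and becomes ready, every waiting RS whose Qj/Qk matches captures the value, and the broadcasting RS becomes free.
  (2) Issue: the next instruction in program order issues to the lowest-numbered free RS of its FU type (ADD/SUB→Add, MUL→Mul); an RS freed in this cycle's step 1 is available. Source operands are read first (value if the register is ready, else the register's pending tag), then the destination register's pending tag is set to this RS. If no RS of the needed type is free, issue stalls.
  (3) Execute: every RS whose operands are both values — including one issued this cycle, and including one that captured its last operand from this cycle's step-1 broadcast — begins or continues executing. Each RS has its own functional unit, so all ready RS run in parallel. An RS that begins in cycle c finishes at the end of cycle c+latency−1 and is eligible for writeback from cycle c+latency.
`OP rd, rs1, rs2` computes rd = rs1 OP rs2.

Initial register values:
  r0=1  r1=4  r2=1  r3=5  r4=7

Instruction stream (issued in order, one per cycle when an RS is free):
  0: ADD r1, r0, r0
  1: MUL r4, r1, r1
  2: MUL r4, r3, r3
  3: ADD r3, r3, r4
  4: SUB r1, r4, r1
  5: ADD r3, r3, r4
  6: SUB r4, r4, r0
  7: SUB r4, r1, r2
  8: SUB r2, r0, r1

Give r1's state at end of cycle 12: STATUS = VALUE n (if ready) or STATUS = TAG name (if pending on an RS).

  c1: issue ADD r1<-Add1  regs: r0:1,r1:Add1,r2:1,r3:5,r4:7
  c2: issue MUL r4<-Mul1  regs: r0:1,r1:Add1,r2:1,r3:5,r4:Mul1
  c3: issue MUL r4<-Mul2  regs: r0:1,r1:Add1,r2:1,r3:5,r4:Mul2
  c4: CDB Add1=2; issue ADD r3<-Add1  regs: r0:1,r1:2,r2:1,r3:Add1,r4:Mul2
  c5: issue SUB r1<-Add2  regs: r0:1,r1:Add2,r2:1,r3:Add1,r4:Mul2
  c6: issue ADD r3<-Add3  regs: r0:1,r1:Add2,r2:1,r3:Add3,r4:Mul2
  c7: CDB Mul2=25; stall  regs: r0:1,r1:Add2,r2:1,r3:Add3,r4:25
  c8: CDB Mul1=4; stall  regs: r0:1,r1:Add2,r2:1,r3:Add3,r4:25
  c9: stall  regs: r0:1,r1:Add2,r2:1,r3:Add3,r4:25
  c10: CDB Add1=30; issue SUB r4<-Add1  regs: r0:1,r1:Add2,r2:1,r3:Add3,r4:Add1
  c11: CDB Add2=23; issue SUB r4<-Add2  regs: r0:1,r1:23,r2:1,r3:Add3,r4:Add2
  c12: stall  regs: r0:1,r1:23,r2:1,r3:Add3,r4:Add2

STATUS = VALUE 23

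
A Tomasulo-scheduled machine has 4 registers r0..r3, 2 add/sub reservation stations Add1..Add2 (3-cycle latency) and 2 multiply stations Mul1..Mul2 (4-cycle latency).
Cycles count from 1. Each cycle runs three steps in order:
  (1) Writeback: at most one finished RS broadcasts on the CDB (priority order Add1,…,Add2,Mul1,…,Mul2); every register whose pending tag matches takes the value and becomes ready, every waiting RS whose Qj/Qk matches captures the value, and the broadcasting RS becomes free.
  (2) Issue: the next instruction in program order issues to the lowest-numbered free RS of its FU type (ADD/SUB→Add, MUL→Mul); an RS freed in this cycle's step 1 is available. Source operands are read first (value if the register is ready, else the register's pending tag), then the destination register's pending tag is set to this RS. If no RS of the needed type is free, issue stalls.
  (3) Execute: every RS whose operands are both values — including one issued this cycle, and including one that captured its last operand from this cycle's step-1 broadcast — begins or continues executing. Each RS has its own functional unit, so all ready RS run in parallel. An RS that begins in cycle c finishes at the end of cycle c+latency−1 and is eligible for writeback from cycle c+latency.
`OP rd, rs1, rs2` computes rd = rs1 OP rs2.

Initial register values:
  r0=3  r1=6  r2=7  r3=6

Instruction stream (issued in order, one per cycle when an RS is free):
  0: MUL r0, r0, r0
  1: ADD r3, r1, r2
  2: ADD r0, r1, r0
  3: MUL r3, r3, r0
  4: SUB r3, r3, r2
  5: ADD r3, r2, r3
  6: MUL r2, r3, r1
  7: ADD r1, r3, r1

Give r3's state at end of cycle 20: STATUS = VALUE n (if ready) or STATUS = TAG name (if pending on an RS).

STATUS = VALUE 195

c1: issue MUL r0<-Mul1 | r0:Mul1,r1:6,r2:7,r3:6
c2: issue ADD r3<-Add1 | r0:Mul1,r1:6,r2:7,r3:Add1
c3: issue ADD r0<-Add2 | r0:Add2,r1:6,r2:7,r3:Add1
c4: issue MUL r3<-Mul2 | r0:Add2,r1:6,r2:7,r3:Mul2
c5: CDB Add1=13; issue SUB r3<-Add1 | r0:Add2,r1:6,r2:7,r3:Add1
c6: CDB Mul1=9; stall | r0:Add2,r1:6,r2:7,r3:Add1
c7: stall | r0:Add2,r1:6,r2:7,r3:Add1
c8: stall | r0:Add2,r1:6,r2:7,r3:Add1
c9: CDB Add2=15; issue ADD r3<-Add2 | r0:15,r1:6,r2:7,r3:Add2
c10: issue MUL r2<-Mul1 | r0:15,r1:6,r2:Mul1,r3:Add2
c11: stall | r0:15,r1:6,r2:Mul1,r3:Add2
c12: stall | r0:15,r1:6,r2:Mul1,r3:Add2
c13: CDB Mul2=195; stall | r0:15,r1:6,r2:Mul1,r3:Add2
c14: stall | r0:15,r1:6,r2:Mul1,r3:Add2
c15: stall | r0:15,r1:6,r2:Mul1,r3:Add2
c16: CDB Add1=188; issue ADD r1<-Add1 | r0:15,r1:Add1,r2:Mul1,r3:Add2
c17: - | r0:15,r1:Add1,r2:Mul1,r3:Add2
c18: - | r0:15,r1:Add1,r2:Mul1,r3:Add2
c19: CDB Add2=195 | r0:15,r1:Add1,r2:Mul1,r3:195
c20: - | r0:15,r1:Add1,r2:Mul1,r3:195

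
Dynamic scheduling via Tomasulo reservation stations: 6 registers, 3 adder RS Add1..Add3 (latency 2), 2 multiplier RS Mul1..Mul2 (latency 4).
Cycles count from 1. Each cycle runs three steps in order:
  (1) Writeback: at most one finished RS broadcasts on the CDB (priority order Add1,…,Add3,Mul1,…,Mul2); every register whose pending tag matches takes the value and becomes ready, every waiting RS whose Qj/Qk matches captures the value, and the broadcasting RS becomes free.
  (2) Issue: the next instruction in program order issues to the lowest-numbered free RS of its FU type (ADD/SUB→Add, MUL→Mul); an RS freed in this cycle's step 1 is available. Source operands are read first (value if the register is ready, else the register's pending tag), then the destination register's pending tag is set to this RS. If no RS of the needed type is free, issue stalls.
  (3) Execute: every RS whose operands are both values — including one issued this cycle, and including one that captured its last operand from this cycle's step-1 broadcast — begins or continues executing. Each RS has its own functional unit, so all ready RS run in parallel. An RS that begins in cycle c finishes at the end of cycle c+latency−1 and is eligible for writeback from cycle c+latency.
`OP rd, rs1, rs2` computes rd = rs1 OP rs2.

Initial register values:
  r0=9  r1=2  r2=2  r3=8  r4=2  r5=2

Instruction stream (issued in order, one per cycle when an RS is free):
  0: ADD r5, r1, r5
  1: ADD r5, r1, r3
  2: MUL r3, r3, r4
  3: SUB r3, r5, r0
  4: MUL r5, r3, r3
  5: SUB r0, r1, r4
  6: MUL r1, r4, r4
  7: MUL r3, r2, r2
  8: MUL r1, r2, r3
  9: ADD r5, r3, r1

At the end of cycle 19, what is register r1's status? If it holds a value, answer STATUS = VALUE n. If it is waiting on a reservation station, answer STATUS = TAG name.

STATUS = VALUE 8

c1: issue ADD r5<-Add1 | r0:9,r1:2,r2:2,r3:8,r4:2,r5:Add1
c2: issue ADD r5<-Add2 | r0:9,r1:2,r2:2,r3:8,r4:2,r5:Add2
c3: CDB Add1=4; issue MUL r3<-Mul1 | r0:9,r1:2,r2:2,r3:Mul1,r4:2,r5:Add2
c4: CDB Add2=10; issue SUB r3<-Add1 | r0:9,r1:2,r2:2,r3:Add1,r4:2,r5:10
c5: issue MUL r5<-Mul2 | r0:9,r1:2,r2:2,r3:Add1,r4:2,r5:Mul2
c6: CDB Add1=1; issue SUB r0<-Add1 | r0:Add1,r1:2,r2:2,r3:1,r4:2,r5:Mul2
c7: CDB Mul1=16; issue MUL r1<-Mul1 | r0:Add1,r1:Mul1,r2:2,r3:1,r4:2,r5:Mul2
c8: CDB Add1=0; stall | r0:0,r1:Mul1,r2:2,r3:1,r4:2,r5:Mul2
c9: stall | r0:0,r1:Mul1,r2:2,r3:1,r4:2,r5:Mul2
c10: CDB Mul2=1; issue MUL r3<-Mul2 | r0:0,r1:Mul1,r2:2,r3:Mul2,r4:2,r5:1
c11: CDB Mul1=4; issue MUL r1<-Mul1 | r0:0,r1:Mul1,r2:2,r3:Mul2,r4:2,r5:1
c12: issue ADD r5<-Add1 | r0:0,r1:Mul1,r2:2,r3:Mul2,r4:2,r5:Add1
c13: - | r0:0,r1:Mul1,r2:2,r3:Mul2,r4:2,r5:Add1
c14: CDB Mul2=4 | r0:0,r1:Mul1,r2:2,r3:4,r4:2,r5:Add1
c15: - | r0:0,r1:Mul1,r2:2,r3:4,r4:2,r5:Add1
c16: - | r0:0,r1:Mul1,r2:2,r3:4,r4:2,r5:Add1
c17: - | r0:0,r1:Mul1,r2:2,r3:4,r4:2,r5:Add1
c18: CDB Mul1=8 | r0:0,r1:8,r2:2,r3:4,r4:2,r5:Add1
c19: - | r0:0,r1:8,r2:2,r3:4,r4:2,r5:Add1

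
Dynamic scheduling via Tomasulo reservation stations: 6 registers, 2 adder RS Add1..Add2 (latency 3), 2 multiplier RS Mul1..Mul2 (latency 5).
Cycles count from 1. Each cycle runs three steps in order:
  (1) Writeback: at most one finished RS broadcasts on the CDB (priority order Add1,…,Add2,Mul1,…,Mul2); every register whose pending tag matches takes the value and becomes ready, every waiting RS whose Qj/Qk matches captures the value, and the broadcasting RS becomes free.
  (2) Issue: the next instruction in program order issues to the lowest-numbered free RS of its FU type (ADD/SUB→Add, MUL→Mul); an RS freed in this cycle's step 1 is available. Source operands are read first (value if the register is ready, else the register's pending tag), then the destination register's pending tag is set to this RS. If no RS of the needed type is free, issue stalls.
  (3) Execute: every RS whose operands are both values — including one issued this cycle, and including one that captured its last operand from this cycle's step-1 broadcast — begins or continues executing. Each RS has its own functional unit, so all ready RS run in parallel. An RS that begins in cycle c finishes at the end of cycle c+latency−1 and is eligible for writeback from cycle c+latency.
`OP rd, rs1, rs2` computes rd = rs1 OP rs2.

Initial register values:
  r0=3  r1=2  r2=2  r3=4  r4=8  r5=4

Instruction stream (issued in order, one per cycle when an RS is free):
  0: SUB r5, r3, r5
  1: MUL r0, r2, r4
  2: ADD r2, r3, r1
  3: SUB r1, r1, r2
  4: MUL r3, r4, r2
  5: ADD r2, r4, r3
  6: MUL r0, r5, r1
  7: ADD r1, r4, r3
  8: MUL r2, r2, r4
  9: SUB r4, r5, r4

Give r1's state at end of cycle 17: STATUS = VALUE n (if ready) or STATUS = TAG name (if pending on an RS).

STATUS = VALUE 56

  c1: issue SUB r5<-Add1  regs: r0:3,r1:2,r2:2,r3:4,r4:8,r5:Add1
  c2: issue MUL r0<-Mul1  regs: r0:Mul1,r1:2,r2:2,r3:4,r4:8,r5:Add1
  c3: issue ADD r2<-Add2  regs: r0:Mul1,r1:2,r2:Add2,r3:4,r4:8,r5:Add1
  c4: CDB Add1=0; issue SUB r1<-Add1  regs: r0:Mul1,r1:Add1,r2:Add2,r3:4,r4:8,r5:0
  c5: issue MUL r3<-Mul2  regs: r0:Mul1,r1:Add1,r2:Add2,r3:Mul2,r4:8,r5:0
  c6: CDB Add2=6; issue ADD r2<-Add2  regs: r0:Mul1,r1:Add1,r2:Add2,r3:Mul2,r4:8,r5:0
  c7: CDB Mul1=16; issue MUL r0<-Mul1  regs: r0:Mul1,r1:Add1,r2:Add2,r3:Mul2,r4:8,r5:0
  c8: stall  regs: r0:Mul1,r1:Add1,r2:Add2,r3:Mul2,r4:8,r5:0
  c9: CDB Add1=-4; issue ADD r1<-Add1  regs: r0:Mul1,r1:Add1,r2:Add2,r3:Mul2,r4:8,r5:0
  c10: stall  regs: r0:Mul1,r1:Add1,r2:Add2,r3:Mul2,r4:8,r5:0
  c11: CDB Mul2=48; issue MUL r2<-Mul2  regs: r0:Mul1,r1:Add1,r2:Mul2,r3:48,r4:8,r5:0
  c12: stall  regs: r0:Mul1,r1:Add1,r2:Mul2,r3:48,r4:8,r5:0
  c13: stall  regs: r0:Mul1,r1:Add1,r2:Mul2,r3:48,r4:8,r5:0
  c14: CDB Add1=56; issue SUB r4<-Add1  regs: r0:Mul1,r1:56,r2:Mul2,r3:48,r4:Add1,r5:0
  c15: CDB Add2=56  regs: r0:Mul1,r1:56,r2:Mul2,r3:48,r4:Add1,r5:0
  c16: CDB Mul1=0  regs: r0:0,r1:56,r2:Mul2,r3:48,r4:Add1,r5:0
  c17: CDB Add1=-8  regs: r0:0,r1:56,r2:Mul2,r3:48,r4:-8,r5:0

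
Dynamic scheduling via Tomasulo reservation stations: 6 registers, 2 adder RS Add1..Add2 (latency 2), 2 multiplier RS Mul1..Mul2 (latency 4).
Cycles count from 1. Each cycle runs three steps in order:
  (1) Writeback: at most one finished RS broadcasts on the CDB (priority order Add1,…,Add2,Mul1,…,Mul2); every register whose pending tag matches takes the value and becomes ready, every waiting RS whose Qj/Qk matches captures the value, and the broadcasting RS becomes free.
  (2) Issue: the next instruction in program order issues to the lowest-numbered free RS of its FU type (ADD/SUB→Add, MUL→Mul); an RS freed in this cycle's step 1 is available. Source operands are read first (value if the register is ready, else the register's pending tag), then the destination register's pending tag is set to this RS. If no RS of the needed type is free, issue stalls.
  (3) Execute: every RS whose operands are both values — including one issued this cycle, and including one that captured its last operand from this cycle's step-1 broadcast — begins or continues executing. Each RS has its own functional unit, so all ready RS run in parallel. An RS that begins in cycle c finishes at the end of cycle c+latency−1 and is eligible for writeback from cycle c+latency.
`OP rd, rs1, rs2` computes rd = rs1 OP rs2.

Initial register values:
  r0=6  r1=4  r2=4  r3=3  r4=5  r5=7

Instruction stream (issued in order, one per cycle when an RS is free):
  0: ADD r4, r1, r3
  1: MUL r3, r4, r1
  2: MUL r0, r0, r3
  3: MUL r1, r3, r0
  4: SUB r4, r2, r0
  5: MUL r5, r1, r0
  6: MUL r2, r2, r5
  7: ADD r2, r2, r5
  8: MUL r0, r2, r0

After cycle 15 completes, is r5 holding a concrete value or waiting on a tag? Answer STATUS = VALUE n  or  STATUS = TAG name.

STATUS = TAG Mul2

c1: issue ADD r4<-Add1 | r0:6,r1:4,r2:4,r3:3,r4:Add1,r5:7
c2: issue MUL r3<-Mul1 | r0:6,r1:4,r2:4,r3:Mul1,r4:Add1,r5:7
c3: CDB Add1=7; issue MUL r0<-Mul2 | r0:Mul2,r1:4,r2:4,r3:Mul1,r4:7,r5:7
c4: stall | r0:Mul2,r1:4,r2:4,r3:Mul1,r4:7,r5:7
c5: stall | r0:Mul2,r1:4,r2:4,r3:Mul1,r4:7,r5:7
c6: stall | r0:Mul2,r1:4,r2:4,r3:Mul1,r4:7,r5:7
c7: CDB Mul1=28; issue MUL r1<-Mul1 | r0:Mul2,r1:Mul1,r2:4,r3:28,r4:7,r5:7
c8: issue SUB r4<-Add1 | r0:Mul2,r1:Mul1,r2:4,r3:28,r4:Add1,r5:7
c9: stall | r0:Mul2,r1:Mul1,r2:4,r3:28,r4:Add1,r5:7
c10: stall | r0:Mul2,r1:Mul1,r2:4,r3:28,r4:Add1,r5:7
c11: CDB Mul2=168; issue MUL r5<-Mul2 | r0:168,r1:Mul1,r2:4,r3:28,r4:Add1,r5:Mul2
c12: stall | r0:168,r1:Mul1,r2:4,r3:28,r4:Add1,r5:Mul2
c13: CDB Add1=-164; stall | r0:168,r1:Mul1,r2:4,r3:28,r4:-164,r5:Mul2
c14: stall | r0:168,r1:Mul1,r2:4,r3:28,r4:-164,r5:Mul2
c15: CDB Mul1=4704; issue MUL r2<-Mul1 | r0:168,r1:4704,r2:Mul1,r3:28,r4:-164,r5:Mul2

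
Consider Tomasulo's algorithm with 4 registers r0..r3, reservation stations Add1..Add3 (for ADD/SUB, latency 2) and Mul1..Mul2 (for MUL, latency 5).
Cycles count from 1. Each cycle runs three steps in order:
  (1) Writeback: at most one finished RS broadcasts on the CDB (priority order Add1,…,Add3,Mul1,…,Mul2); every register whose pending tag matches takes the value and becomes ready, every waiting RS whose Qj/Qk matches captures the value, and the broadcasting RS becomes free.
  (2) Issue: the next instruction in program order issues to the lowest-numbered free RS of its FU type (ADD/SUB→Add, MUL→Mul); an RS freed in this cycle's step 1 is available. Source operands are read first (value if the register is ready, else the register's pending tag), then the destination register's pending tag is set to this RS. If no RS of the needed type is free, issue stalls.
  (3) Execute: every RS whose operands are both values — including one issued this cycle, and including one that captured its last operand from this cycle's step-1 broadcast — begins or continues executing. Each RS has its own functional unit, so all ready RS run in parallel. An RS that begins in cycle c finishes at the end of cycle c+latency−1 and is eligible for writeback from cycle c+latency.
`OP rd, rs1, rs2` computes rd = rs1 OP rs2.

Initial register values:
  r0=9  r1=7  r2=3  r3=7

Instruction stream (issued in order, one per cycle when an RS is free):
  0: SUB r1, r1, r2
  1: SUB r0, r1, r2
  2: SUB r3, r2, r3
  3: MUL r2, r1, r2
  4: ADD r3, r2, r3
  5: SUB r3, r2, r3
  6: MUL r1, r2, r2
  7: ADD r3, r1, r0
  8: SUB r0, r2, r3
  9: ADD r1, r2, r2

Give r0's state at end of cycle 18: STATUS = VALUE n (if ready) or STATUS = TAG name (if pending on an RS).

c1: issue SUB r1<-Add1 | r0:9,r1:Add1,r2:3,r3:7
c2: issue SUB r0<-Add2 | r0:Add2,r1:Add1,r2:3,r3:7
c3: CDB Add1=4; issue SUB r3<-Add1 | r0:Add2,r1:4,r2:3,r3:Add1
c4: issue MUL r2<-Mul1 | r0:Add2,r1:4,r2:Mul1,r3:Add1
c5: CDB Add1=-4; issue ADD r3<-Add1 | r0:Add2,r1:4,r2:Mul1,r3:Add1
c6: CDB Add2=1; issue SUB r3<-Add2 | r0:1,r1:4,r2:Mul1,r3:Add2
c7: issue MUL r1<-Mul2 | r0:1,r1:Mul2,r2:Mul1,r3:Add2
c8: issue ADD r3<-Add3 | r0:1,r1:Mul2,r2:Mul1,r3:Add3
c9: CDB Mul1=12; stall | r0:1,r1:Mul2,r2:12,r3:Add3
c10: stall | r0:1,r1:Mul2,r2:12,r3:Add3
c11: CDB Add1=8; issue SUB r0<-Add1 | r0:Add1,r1:Mul2,r2:12,r3:Add3
c12: stall | r0:Add1,r1:Mul2,r2:12,r3:Add3
c13: CDB Add2=4; issue ADD r1<-Add2 | r0:Add1,r1:Add2,r2:12,r3:Add3
c14: CDB Mul2=144 | r0:Add1,r1:Add2,r2:12,r3:Add3
c15: CDB Add2=24 | r0:Add1,r1:24,r2:12,r3:Add3
c16: CDB Add3=145 | r0:Add1,r1:24,r2:12,r3:145
c17: - | r0:Add1,r1:24,r2:12,r3:145
c18: CDB Add1=-133 | r0:-133,r1:24,r2:12,r3:145

STATUS = VALUE -133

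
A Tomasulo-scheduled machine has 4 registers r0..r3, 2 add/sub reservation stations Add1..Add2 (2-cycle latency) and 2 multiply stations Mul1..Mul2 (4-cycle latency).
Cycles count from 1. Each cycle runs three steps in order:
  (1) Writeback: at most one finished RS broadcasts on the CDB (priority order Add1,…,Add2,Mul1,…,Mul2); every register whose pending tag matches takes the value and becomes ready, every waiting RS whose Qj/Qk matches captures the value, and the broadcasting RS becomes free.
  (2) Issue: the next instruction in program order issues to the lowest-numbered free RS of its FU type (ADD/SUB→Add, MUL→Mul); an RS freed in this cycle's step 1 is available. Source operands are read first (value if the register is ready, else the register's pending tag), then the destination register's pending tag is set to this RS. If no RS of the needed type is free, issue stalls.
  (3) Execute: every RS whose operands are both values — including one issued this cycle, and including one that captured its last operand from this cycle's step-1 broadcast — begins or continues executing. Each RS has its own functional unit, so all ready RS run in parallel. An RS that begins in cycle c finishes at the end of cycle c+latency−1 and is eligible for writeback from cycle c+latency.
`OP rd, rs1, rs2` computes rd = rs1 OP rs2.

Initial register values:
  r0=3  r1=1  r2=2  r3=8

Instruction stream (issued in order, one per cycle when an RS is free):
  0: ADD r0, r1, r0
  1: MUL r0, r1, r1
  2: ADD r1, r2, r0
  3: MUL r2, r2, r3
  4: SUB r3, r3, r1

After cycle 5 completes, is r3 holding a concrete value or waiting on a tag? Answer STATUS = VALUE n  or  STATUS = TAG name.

STATUS = TAG Add2

  c1: issue ADD r0<-Add1  regs: r0:Add1,r1:1,r2:2,r3:8
  c2: issue MUL r0<-Mul1  regs: r0:Mul1,r1:1,r2:2,r3:8
  c3: CDB Add1=4; issue ADD r1<-Add1  regs: r0:Mul1,r1:Add1,r2:2,r3:8
  c4: issue MUL r2<-Mul2  regs: r0:Mul1,r1:Add1,r2:Mul2,r3:8
  c5: issue SUB r3<-Add2  regs: r0:Mul1,r1:Add1,r2:Mul2,r3:Add2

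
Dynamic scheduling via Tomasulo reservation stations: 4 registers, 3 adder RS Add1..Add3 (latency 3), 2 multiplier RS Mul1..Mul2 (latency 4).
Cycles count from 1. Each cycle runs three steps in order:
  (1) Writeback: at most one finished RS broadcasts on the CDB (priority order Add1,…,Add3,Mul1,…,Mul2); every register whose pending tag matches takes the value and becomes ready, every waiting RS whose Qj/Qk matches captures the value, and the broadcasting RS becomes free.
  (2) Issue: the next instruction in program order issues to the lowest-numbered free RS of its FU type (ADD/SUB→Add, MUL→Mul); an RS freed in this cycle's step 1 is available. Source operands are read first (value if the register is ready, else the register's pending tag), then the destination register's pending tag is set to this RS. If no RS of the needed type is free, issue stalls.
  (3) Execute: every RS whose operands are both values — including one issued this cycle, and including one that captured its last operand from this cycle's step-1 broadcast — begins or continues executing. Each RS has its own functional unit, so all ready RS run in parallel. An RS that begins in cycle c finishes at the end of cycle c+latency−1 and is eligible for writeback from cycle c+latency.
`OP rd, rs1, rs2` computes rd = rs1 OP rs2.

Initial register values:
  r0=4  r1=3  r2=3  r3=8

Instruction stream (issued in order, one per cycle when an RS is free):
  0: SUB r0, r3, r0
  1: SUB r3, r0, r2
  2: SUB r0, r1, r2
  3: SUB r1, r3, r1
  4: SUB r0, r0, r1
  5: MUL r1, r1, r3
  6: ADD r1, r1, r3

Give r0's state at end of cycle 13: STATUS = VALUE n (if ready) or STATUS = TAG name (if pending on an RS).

c1: issue SUB r0<-Add1 | r0:Add1,r1:3,r2:3,r3:8
c2: issue SUB r3<-Add2 | r0:Add1,r1:3,r2:3,r3:Add2
c3: issue SUB r0<-Add3 | r0:Add3,r1:3,r2:3,r3:Add2
c4: CDB Add1=4; issue SUB r1<-Add1 | r0:Add3,r1:Add1,r2:3,r3:Add2
c5: stall | r0:Add3,r1:Add1,r2:3,r3:Add2
c6: CDB Add3=0; issue SUB r0<-Add3 | r0:Add3,r1:Add1,r2:3,r3:Add2
c7: CDB Add2=1; issue MUL r1<-Mul1 | r0:Add3,r1:Mul1,r2:3,r3:1
c8: issue ADD r1<-Add2 | r0:Add3,r1:Add2,r2:3,r3:1
c9: - | r0:Add3,r1:Add2,r2:3,r3:1
c10: CDB Add1=-2 | r0:Add3,r1:Add2,r2:3,r3:1
c11: - | r0:Add3,r1:Add2,r2:3,r3:1
c12: - | r0:Add3,r1:Add2,r2:3,r3:1
c13: CDB Add3=2 | r0:2,r1:Add2,r2:3,r3:1

STATUS = VALUE 2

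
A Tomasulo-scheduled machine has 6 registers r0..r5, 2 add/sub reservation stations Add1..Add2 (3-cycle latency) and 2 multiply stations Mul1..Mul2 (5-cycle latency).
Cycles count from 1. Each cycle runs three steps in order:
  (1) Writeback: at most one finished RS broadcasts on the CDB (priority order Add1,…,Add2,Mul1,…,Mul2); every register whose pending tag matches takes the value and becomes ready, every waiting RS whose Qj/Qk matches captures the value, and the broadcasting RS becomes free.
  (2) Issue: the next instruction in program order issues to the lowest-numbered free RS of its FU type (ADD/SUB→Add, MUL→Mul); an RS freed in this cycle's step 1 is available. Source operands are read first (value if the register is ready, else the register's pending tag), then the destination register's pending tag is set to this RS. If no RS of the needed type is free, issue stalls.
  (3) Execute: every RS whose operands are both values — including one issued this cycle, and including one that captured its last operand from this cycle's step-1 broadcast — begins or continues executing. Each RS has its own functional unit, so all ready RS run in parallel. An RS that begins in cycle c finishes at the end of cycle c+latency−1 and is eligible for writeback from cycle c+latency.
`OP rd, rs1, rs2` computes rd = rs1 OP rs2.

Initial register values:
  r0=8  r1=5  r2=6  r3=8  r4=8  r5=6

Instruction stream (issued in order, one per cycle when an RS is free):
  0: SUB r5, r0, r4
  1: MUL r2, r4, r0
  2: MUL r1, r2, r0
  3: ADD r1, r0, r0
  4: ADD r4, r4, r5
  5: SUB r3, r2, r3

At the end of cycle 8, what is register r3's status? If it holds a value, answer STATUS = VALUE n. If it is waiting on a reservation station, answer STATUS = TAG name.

c1: issue SUB r5<-Add1 | r0:8,r1:5,r2:6,r3:8,r4:8,r5:Add1
c2: issue MUL r2<-Mul1 | r0:8,r1:5,r2:Mul1,r3:8,r4:8,r5:Add1
c3: issue MUL r1<-Mul2 | r0:8,r1:Mul2,r2:Mul1,r3:8,r4:8,r5:Add1
c4: CDB Add1=0; issue ADD r1<-Add1 | r0:8,r1:Add1,r2:Mul1,r3:8,r4:8,r5:0
c5: issue ADD r4<-Add2 | r0:8,r1:Add1,r2:Mul1,r3:8,r4:Add2,r5:0
c6: stall | r0:8,r1:Add1,r2:Mul1,r3:8,r4:Add2,r5:0
c7: CDB Add1=16; issue SUB r3<-Add1 | r0:8,r1:16,r2:Mul1,r3:Add1,r4:Add2,r5:0
c8: CDB Add2=8 | r0:8,r1:16,r2:Mul1,r3:Add1,r4:8,r5:0

STATUS = TAG Add1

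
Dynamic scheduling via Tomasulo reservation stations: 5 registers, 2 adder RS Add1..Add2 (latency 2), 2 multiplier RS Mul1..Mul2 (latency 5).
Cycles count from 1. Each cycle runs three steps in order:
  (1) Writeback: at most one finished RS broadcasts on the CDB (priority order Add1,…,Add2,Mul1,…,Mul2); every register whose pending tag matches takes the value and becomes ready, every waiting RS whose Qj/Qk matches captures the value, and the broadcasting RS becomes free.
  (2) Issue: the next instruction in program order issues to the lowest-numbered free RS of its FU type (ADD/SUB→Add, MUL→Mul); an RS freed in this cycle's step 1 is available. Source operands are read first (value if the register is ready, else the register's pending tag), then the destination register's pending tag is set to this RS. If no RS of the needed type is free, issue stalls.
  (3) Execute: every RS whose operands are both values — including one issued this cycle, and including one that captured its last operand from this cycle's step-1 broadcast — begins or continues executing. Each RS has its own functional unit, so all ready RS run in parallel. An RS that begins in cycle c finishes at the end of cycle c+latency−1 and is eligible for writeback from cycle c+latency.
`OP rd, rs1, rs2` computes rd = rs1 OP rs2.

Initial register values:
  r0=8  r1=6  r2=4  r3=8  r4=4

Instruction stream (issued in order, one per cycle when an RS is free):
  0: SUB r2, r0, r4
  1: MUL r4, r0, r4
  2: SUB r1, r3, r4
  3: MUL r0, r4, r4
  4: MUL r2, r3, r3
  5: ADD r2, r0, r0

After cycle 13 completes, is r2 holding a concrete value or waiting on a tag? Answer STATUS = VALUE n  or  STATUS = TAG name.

cycle 1: issue SUB r2<-Add1 // r0:8,r1:6,r2:Add1,r3:8,r4:4
cycle 2: issue MUL r4<-Mul1 // r0:8,r1:6,r2:Add1,r3:8,r4:Mul1
cycle 3: CDB Add1=4; issue SUB r1<-Add1 // r0:8,r1:Add1,r2:4,r3:8,r4:Mul1
cycle 4: issue MUL r0<-Mul2 // r0:Mul2,r1:Add1,r2:4,r3:8,r4:Mul1
cycle 5: stall // r0:Mul2,r1:Add1,r2:4,r3:8,r4:Mul1
cycle 6: stall // r0:Mul2,r1:Add1,r2:4,r3:8,r4:Mul1
cycle 7: CDB Mul1=32; issue MUL r2<-Mul1 // r0:Mul2,r1:Add1,r2:Mul1,r3:8,r4:32
cycle 8: issue ADD r2<-Add2 // r0:Mul2,r1:Add1,r2:Add2,r3:8,r4:32
cycle 9: CDB Add1=-24 // r0:Mul2,r1:-24,r2:Add2,r3:8,r4:32
cycle 10: - // r0:Mul2,r1:-24,r2:Add2,r3:8,r4:32
cycle 11: - // r0:Mul2,r1:-24,r2:Add2,r3:8,r4:32
cycle 12: CDB Mul1=64 // r0:Mul2,r1:-24,r2:Add2,r3:8,r4:32
cycle 13: CDB Mul2=1024 // r0:1024,r1:-24,r2:Add2,r3:8,r4:32

STATUS = TAG Add2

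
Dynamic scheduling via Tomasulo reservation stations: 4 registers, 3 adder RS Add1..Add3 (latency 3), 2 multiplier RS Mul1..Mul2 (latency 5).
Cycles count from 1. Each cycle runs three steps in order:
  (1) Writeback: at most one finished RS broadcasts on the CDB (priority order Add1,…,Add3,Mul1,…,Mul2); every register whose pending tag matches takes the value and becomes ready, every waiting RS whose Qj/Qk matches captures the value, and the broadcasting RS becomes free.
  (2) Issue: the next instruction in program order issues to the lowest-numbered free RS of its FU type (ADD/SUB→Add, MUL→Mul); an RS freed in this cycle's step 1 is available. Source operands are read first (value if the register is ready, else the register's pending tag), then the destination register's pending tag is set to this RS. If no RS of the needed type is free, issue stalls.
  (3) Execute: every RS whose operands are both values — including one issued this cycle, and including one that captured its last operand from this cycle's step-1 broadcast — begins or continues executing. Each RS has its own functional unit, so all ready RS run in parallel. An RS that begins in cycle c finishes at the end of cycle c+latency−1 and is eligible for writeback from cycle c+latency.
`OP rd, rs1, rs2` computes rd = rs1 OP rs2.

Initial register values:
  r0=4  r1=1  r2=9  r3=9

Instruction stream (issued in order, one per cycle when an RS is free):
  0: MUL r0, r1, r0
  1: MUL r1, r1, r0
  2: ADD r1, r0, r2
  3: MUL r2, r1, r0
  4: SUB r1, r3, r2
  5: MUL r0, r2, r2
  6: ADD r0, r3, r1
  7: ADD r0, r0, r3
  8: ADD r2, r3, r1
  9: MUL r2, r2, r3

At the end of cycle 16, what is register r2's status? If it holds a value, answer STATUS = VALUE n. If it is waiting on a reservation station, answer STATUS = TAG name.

  c1: issue MUL r0<-Mul1  regs: r0:Mul1,r1:1,r2:9,r3:9
  c2: issue MUL r1<-Mul2  regs: r0:Mul1,r1:Mul2,r2:9,r3:9
  c3: issue ADD r1<-Add1  regs: r0:Mul1,r1:Add1,r2:9,r3:9
  c4: stall  regs: r0:Mul1,r1:Add1,r2:9,r3:9
  c5: stall  regs: r0:Mul1,r1:Add1,r2:9,r3:9
  c6: CDB Mul1=4; issue MUL r2<-Mul1  regs: r0:4,r1:Add1,r2:Mul1,r3:9
  c7: issue SUB r1<-Add2  regs: r0:4,r1:Add2,r2:Mul1,r3:9
  c8: stall  regs: r0:4,r1:Add2,r2:Mul1,r3:9
  c9: CDB Add1=13; stall  regs: r0:4,r1:Add2,r2:Mul1,r3:9
  c10: stall  regs: r0:4,r1:Add2,r2:Mul1,r3:9
  c11: CDB Mul2=4; issue MUL r0<-Mul2  regs: r0:Mul2,r1:Add2,r2:Mul1,r3:9
  c12: issue ADD r0<-Add1  regs: r0:Add1,r1:Add2,r2:Mul1,r3:9
  c13: issue ADD r0<-Add3  regs: r0:Add3,r1:Add2,r2:Mul1,r3:9
  c14: CDB Mul1=52; stall  regs: r0:Add3,r1:Add2,r2:52,r3:9
  c15: stall  regs: r0:Add3,r1:Add2,r2:52,r3:9
  c16: stall  regs: r0:Add3,r1:Add2,r2:52,r3:9

STATUS = VALUE 52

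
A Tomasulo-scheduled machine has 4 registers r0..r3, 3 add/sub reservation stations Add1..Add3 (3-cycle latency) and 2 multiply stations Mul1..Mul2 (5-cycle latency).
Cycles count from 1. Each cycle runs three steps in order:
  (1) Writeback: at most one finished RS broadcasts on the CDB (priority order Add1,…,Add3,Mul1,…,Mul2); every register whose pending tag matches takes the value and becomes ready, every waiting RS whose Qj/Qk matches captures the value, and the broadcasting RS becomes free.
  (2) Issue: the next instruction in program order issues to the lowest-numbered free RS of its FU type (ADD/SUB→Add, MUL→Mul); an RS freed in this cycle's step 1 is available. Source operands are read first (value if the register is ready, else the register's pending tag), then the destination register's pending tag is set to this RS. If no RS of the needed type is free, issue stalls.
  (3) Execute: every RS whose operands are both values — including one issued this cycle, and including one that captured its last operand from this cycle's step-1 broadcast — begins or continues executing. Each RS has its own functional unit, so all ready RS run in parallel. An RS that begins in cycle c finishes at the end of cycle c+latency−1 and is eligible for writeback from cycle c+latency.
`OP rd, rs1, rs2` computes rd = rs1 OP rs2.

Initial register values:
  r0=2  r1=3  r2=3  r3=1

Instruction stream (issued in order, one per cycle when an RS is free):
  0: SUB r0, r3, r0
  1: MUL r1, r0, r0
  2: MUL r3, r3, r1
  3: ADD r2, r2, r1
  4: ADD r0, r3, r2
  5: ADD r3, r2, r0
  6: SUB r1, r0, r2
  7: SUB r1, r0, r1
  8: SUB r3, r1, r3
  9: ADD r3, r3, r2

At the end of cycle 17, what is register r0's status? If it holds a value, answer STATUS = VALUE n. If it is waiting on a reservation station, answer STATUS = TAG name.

cycle 1: issue SUB r0<-Add1 // r0:Add1,r1:3,r2:3,r3:1
cycle 2: issue MUL r1<-Mul1 // r0:Add1,r1:Mul1,r2:3,r3:1
cycle 3: issue MUL r3<-Mul2 // r0:Add1,r1:Mul1,r2:3,r3:Mul2
cycle 4: CDB Add1=-1; issue ADD r2<-Add1 // r0:-1,r1:Mul1,r2:Add1,r3:Mul2
cycle 5: issue ADD r0<-Add2 // r0:Add2,r1:Mul1,r2:Add1,r3:Mul2
cycle 6: issue ADD r3<-Add3 // r0:Add2,r1:Mul1,r2:Add1,r3:Add3
cycle 7: stall // r0:Add2,r1:Mul1,r2:Add1,r3:Add3
cycle 8: stall // r0:Add2,r1:Mul1,r2:Add1,r3:Add3
cycle 9: CDB Mul1=1; stall // r0:Add2,r1:1,r2:Add1,r3:Add3
cycle 10: stall // r0:Add2,r1:1,r2:Add1,r3:Add3
cycle 11: stall // r0:Add2,r1:1,r2:Add1,r3:Add3
cycle 12: CDB Add1=4; issue SUB r1<-Add1 // r0:Add2,r1:Add1,r2:4,r3:Add3
cycle 13: stall // r0:Add2,r1:Add1,r2:4,r3:Add3
cycle 14: CDB Mul2=1; stall // r0:Add2,r1:Add1,r2:4,r3:Add3
cycle 15: stall // r0:Add2,r1:Add1,r2:4,r3:Add3
cycle 16: stall // r0:Add2,r1:Add1,r2:4,r3:Add3
cycle 17: CDB Add2=5; issue SUB r1<-Add2 // r0:5,r1:Add2,r2:4,r3:Add3

STATUS = VALUE 5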